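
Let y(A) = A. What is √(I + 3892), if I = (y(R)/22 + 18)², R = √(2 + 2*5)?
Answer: √(510139 + 396*√3)/11 ≈ 64.975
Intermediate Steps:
R = 2*√3 (R = √(2 + 10) = √12 = 2*√3 ≈ 3.4641)
I = (18 + √3/11)² (I = ((2*√3)/22 + 18)² = ((2*√3)*(1/22) + 18)² = (√3/11 + 18)² = (18 + √3/11)² ≈ 329.69)
√(I + 3892) = √((198 + √3)²/121 + 3892) = √(3892 + (198 + √3)²/121)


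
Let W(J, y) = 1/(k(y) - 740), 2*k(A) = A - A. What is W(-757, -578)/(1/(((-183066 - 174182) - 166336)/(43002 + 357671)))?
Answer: 130896/74124505 ≈ 0.0017659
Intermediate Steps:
k(A) = 0 (k(A) = (A - A)/2 = (½)*0 = 0)
W(J, y) = -1/740 (W(J, y) = 1/(0 - 740) = 1/(-740) = -1/740)
W(-757, -578)/(1/(((-183066 - 174182) - 166336)/(43002 + 357671))) = -((-183066 - 174182) - 166336)/(43002 + 357671)/740 = -(-357248 - 166336)/400673/740 = -(-523584*1/400673)/740 = -1/(740*(1/(-523584/400673))) = -1/(740*(-400673/523584)) = -1/740*(-523584/400673) = 130896/74124505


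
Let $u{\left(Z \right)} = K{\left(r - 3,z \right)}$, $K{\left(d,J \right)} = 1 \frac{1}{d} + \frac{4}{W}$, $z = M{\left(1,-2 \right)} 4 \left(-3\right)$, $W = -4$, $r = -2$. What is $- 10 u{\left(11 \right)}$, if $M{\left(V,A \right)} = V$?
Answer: $12$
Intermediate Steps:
$z = -12$ ($z = 1 \cdot 4 \left(-3\right) = 4 \left(-3\right) = -12$)
$K{\left(d,J \right)} = -1 + \frac{1}{d}$ ($K{\left(d,J \right)} = 1 \frac{1}{d} + \frac{4}{-4} = \frac{1}{d} + 4 \left(- \frac{1}{4}\right) = \frac{1}{d} - 1 = -1 + \frac{1}{d}$)
$u{\left(Z \right)} = - \frac{6}{5}$ ($u{\left(Z \right)} = \frac{1 - \left(-2 - 3\right)}{-2 - 3} = \frac{1 - -5}{-5} = - \frac{1 + 5}{5} = \left(- \frac{1}{5}\right) 6 = - \frac{6}{5}$)
$- 10 u{\left(11 \right)} = \left(-10\right) \left(- \frac{6}{5}\right) = 12$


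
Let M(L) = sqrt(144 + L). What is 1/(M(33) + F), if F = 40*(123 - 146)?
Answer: -920/846223 - sqrt(177)/846223 ≈ -0.0011029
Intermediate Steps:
F = -920 (F = 40*(-23) = -920)
1/(M(33) + F) = 1/(sqrt(144 + 33) - 920) = 1/(sqrt(177) - 920) = 1/(-920 + sqrt(177))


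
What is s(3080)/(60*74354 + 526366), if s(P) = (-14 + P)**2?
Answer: 4700178/2493803 ≈ 1.8847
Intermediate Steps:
s(3080)/(60*74354 + 526366) = (-14 + 3080)**2/(60*74354 + 526366) = 3066**2/(4461240 + 526366) = 9400356/4987606 = 9400356*(1/4987606) = 4700178/2493803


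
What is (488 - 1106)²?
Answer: 381924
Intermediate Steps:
(488 - 1106)² = (-618)² = 381924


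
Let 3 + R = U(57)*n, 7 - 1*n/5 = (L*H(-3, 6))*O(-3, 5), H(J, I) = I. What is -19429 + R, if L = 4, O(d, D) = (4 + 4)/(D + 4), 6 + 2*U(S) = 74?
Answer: -65606/3 ≈ -21869.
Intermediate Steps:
U(S) = 34 (U(S) = -3 + (½)*74 = -3 + 37 = 34)
O(d, D) = 8/(4 + D)
n = -215/3 (n = 35 - 5*4*6*8/(4 + 5) = 35 - 120*8/9 = 35 - 5*64/3 = 35 - 320/3 = -215/3 ≈ -71.667)
R = -7319/3 (R = -3 + 34*(-215/3) = -3 - 7310/3 = -7319/3 ≈ -2439.7)
-19429 + R = -19429 - 7319/3 = -65606/3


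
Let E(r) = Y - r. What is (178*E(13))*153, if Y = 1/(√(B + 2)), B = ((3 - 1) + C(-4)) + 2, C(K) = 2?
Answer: -354042 + 13617*√2/2 ≈ -3.4441e+5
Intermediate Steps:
B = 6 (B = ((3 - 1) + 2) + 2 = (2 + 2) + 2 = 4 + 2 = 6)
Y = √2/4 (Y = 1/(√(6 + 2)) = 1/(√8) = 1/(2*√2) = √2/4 ≈ 0.35355)
E(r) = -r + √2/4 (E(r) = √2/4 - r = -r + √2/4)
(178*E(13))*153 = (178*(-1*13 + √2/4))*153 = (178*(-13 + √2/4))*153 = (-2314 + 89*√2/2)*153 = -354042 + 13617*√2/2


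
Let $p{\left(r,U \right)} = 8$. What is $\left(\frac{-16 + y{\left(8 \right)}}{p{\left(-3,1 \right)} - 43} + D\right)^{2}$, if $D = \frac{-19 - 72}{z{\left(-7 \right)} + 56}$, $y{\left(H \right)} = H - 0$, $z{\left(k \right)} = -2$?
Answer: $\frac{7579009}{3572100} \approx 2.1217$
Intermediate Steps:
$y{\left(H \right)} = H$ ($y{\left(H \right)} = H + 0 = H$)
$D = - \frac{91}{54}$ ($D = \frac{-19 - 72}{-2 + 56} = - \frac{91}{54} \approx -1.6852$)
$\left(\frac{-16 + y{\left(8 \right)}}{p{\left(-3,1 \right)} - 43} + D\right)^{2} = \left(\frac{-16 + 8}{8 - 43} - \frac{91}{54}\right)^{2} = \left(- \frac{8}{-35} - \frac{91}{54}\right)^{2} = \left(\left(-8\right) \left(- \frac{1}{35}\right) - \frac{91}{54}\right)^{2} = \left(\frac{8}{35} - \frac{91}{54}\right)^{2} = \left(- \frac{2753}{1890}\right)^{2} = \frac{7579009}{3572100}$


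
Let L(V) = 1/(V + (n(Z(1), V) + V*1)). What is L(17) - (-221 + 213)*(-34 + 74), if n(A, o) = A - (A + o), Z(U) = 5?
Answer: 5441/17 ≈ 320.06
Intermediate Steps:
n(A, o) = -o (n(A, o) = A + (-A - o) = -o)
L(V) = 1/V (L(V) = 1/(V + (-V + V*1)) = 1/(V + (-V + V)) = 1/(V + 0) = 1/V)
L(17) - (-221 + 213)*(-34 + 74) = 1/17 - (-221 + 213)*(-34 + 74) = 1/17 - (-8)*40 = 1/17 - 1*(-320) = 1/17 + 320 = 5441/17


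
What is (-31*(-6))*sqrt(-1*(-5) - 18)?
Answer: 186*I*sqrt(13) ≈ 670.63*I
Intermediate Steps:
(-31*(-6))*sqrt(-1*(-5) - 18) = 186*sqrt(5 - 18) = 186*sqrt(-13) = 186*(I*sqrt(13)) = 186*I*sqrt(13)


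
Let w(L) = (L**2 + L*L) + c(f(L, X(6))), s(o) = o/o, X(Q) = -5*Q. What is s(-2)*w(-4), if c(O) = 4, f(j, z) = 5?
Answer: 36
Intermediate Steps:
s(o) = 1
w(L) = 4 + 2*L**2 (w(L) = (L**2 + L*L) + 4 = (L**2 + L**2) + 4 = 2*L**2 + 4 = 4 + 2*L**2)
s(-2)*w(-4) = 1*(4 + 2*(-4)**2) = 1*(4 + 2*16) = 1*(4 + 32) = 1*36 = 36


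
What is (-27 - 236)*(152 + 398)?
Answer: -144650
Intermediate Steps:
(-27 - 236)*(152 + 398) = -263*550 = -144650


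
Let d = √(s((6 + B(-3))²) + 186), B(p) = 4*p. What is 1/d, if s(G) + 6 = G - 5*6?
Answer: √186/186 ≈ 0.073324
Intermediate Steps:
s(G) = -36 + G (s(G) = -6 + (G - 5*6) = -6 + (G - 30) = -6 + (-30 + G) = -36 + G)
d = √186 (d = √((-36 + (6 + 4*(-3))²) + 186) = √((-36 + (6 - 12)²) + 186) = √((-36 + (-6)²) + 186) = √((-36 + 36) + 186) = √(0 + 186) = √186 ≈ 13.638)
1/d = 1/(√186) = √186/186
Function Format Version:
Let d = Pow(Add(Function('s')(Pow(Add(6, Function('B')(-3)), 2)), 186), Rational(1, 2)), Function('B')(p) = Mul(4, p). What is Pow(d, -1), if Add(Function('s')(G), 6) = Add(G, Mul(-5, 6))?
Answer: Mul(Rational(1, 186), Pow(186, Rational(1, 2))) ≈ 0.073324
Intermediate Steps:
Function('s')(G) = Add(-36, G) (Function('s')(G) = Add(-6, Add(G, Mul(-5, 6))) = Add(-6, Add(G, -30)) = Add(-6, Add(-30, G)) = Add(-36, G))
d = Pow(186, Rational(1, 2)) (d = Pow(Add(Add(-36, Pow(Add(6, Mul(4, -3)), 2)), 186), Rational(1, 2)) = Pow(Add(Add(-36, Pow(Add(6, -12), 2)), 186), Rational(1, 2)) = Pow(Add(Add(-36, Pow(-6, 2)), 186), Rational(1, 2)) = Pow(Add(Add(-36, 36), 186), Rational(1, 2)) = Pow(Add(0, 186), Rational(1, 2)) = Pow(186, Rational(1, 2)) ≈ 13.638)
Pow(d, -1) = Pow(Pow(186, Rational(1, 2)), -1) = Mul(Rational(1, 186), Pow(186, Rational(1, 2)))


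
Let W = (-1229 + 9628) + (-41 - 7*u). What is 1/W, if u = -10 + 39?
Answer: 1/8155 ≈ 0.00012262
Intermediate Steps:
u = 29
W = 8155 (W = (-1229 + 9628) + (-41 - 7*29) = 8399 + (-41 - 203) = 8399 - 244 = 8155)
1/W = 1/8155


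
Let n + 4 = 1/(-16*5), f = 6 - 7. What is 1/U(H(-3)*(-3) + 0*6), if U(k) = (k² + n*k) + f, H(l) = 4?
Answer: 20/3823 ≈ 0.0052315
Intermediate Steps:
f = -1
n = -321/80 (n = -4 + 1/(-16*5) = -4 + 1/(-80) = -4 - 1/80 = -321/80 ≈ -4.0125)
U(k) = -1 + k² - 321*k/80 (U(k) = (k² - 321*k/80) - 1 = -1 + k² - 321*k/80)
1/U(H(-3)*(-3) + 0*6) = 1/(-1 + (4*(-3) + 0*6)² - 321*(4*(-3) + 0*6)/80) = 1/(-1 + (-12 + 0)² - 321*(-12 + 0)/80) = 1/(-1 + (-12)² - 321/80*(-12)) = 1/(-1 + 144 + 963/20) = 1/(3823/20) = 20/3823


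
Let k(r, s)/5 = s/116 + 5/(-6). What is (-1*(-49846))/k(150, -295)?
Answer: -17346408/5875 ≈ -2952.6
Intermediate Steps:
k(r, s) = -25/6 + 5*s/116 (k(r, s) = 5*(s/116 + 5/(-6)) = 5*(s*(1/116) + 5*(-⅙)) = 5*(s/116 - ⅚) = 5*(-⅚ + s/116) = -25/6 + 5*s/116)
(-1*(-49846))/k(150, -295) = (-1*(-49846))/(-25/6 + (5/116)*(-295)) = 49846/(-25/6 - 1475/116) = 49846/(-5875/348) = 49846*(-348/5875) = -17346408/5875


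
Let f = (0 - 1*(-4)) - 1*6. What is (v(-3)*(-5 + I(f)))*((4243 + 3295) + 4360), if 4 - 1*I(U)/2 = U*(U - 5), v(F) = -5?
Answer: 1487250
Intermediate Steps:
f = -2 (f = (0 + 4) - 6 = 4 - 6 = -2)
I(U) = 8 - 2*U*(-5 + U) (I(U) = 8 - 2*U*(U - 5) = 8 - 2*U*(-5 + U))
(v(-3)*(-5 + I(f)))*((4243 + 3295) + 4360) = (-5*(-5 + (8 - 2*(-2)² + 10*(-2))))*((4243 + 3295) + 4360) = (-5*(-5 + (8 - 2*4 - 20)))*(7538 + 4360) = -5*(-5 + (8 - 8 - 20))*11898 = -5*(-5 - 20)*11898 = -5*(-25)*11898 = 125*11898 = 1487250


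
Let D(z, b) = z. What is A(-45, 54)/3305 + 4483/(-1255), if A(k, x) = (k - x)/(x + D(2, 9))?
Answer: -165967577/46455080 ≈ -3.5726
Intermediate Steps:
A(k, x) = (k - x)/(2 + x) (A(k, x) = (k - x)/(x + 2) = (k - x)/(2 + x))
A(-45, 54)/3305 + 4483/(-1255) = ((-45 - 1*54)/(2 + 54))/3305 + 4483/(-1255) = ((-45 - 54)/56)*(1/3305) + 4483*(-1/1255) = ((1/56)*(-99))*(1/3305) - 4483/1255 = -99/56*1/3305 - 4483/1255 = -99/185080 - 4483/1255 = -165967577/46455080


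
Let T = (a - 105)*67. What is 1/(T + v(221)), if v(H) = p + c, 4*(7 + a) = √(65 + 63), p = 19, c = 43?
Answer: -3721/27673726 - 67*√2/27673726 ≈ -0.00013788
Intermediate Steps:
a = -7 + 2*√2 (a = -7 + √(65 + 63)/4 = -7 + √128/4 = -7 + (8*√2)/4 = -7 + 2*√2 ≈ -4.1716)
v(H) = 62 (v(H) = 19 + 43 = 62)
T = -7504 + 134*√2 (T = ((-7 + 2*√2) - 105)*67 = (-112 + 2*√2)*67 = -7504 + 134*√2 ≈ -7314.5)
1/(T + v(221)) = 1/((-7504 + 134*√2) + 62) = 1/(-7442 + 134*√2)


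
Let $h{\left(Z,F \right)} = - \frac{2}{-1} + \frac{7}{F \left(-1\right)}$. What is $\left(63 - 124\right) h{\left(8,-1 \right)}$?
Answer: $-549$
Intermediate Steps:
$h{\left(Z,F \right)} = 2 - \frac{7}{F}$ ($h{\left(Z,F \right)} = \left(-2\right) \left(-1\right) + \frac{7}{\left(-1\right) F} = 2 + 7 \left(- \frac{1}{F}\right) = 2 - \frac{7}{F}$)
$\left(63 - 124\right) h{\left(8,-1 \right)} = \left(63 - 124\right) \left(2 - \frac{7}{-1}\right) = - 61 \left(2 - -7\right) = - 61 \left(2 + 7\right) = \left(-61\right) 9 = -549$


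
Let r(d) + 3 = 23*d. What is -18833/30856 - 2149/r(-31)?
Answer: 13206279/5523224 ≈ 2.3910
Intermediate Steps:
r(d) = -3 + 23*d
-18833/30856 - 2149/r(-31) = -18833/30856 - 2149/(-3 + 23*(-31)) = -18833*1/30856 - 2149/(-3 - 713) = -18833/30856 - 2149/(-716) = -18833/30856 - 2149*(-1/716) = -18833/30856 + 2149/716 = 13206279/5523224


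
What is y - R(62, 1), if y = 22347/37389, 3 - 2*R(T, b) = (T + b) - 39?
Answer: 276621/24926 ≈ 11.098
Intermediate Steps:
R(T, b) = 21 - T/2 - b/2 (R(T, b) = 3/2 - ((T + b) - 39)/2 = 3/2 - (-39 + T + b)/2 = 3/2 + (39/2 - T/2 - b/2) = 21 - T/2 - b/2)
y = 7449/12463 (y = 22347*(1/37389) = 7449/12463 ≈ 0.59769)
y - R(62, 1) = 7449/12463 - (21 - 1/2*62 - 1/2*1) = 7449/12463 - (21 - 31 - 1/2) = 7449/12463 - 1*(-21/2) = 7449/12463 + 21/2 = 276621/24926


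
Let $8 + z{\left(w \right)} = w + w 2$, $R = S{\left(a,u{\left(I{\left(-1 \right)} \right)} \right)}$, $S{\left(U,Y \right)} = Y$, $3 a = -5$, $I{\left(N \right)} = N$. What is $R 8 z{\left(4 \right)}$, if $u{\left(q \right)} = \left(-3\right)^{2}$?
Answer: $288$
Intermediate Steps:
$u{\left(q \right)} = 9$
$a = - \frac{5}{3}$ ($a = \frac{1}{3} \left(-5\right) = - \frac{5}{3} \approx -1.6667$)
$R = 9$
$z{\left(w \right)} = -8 + 3 w$ ($z{\left(w \right)} = -8 + \left(w + w 2\right) = -8 + \left(w + 2 w\right) = -8 + 3 w$)
$R 8 z{\left(4 \right)} = 9 \cdot 8 \left(-8 + 3 \cdot 4\right) = 72 \left(-8 + 12\right) = 72 \cdot 4 = 288$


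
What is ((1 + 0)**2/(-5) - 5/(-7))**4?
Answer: 104976/1500625 ≈ 0.069955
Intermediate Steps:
((1 + 0)**2/(-5) - 5/(-7))**4 = (1**2*(-1/5) - 5*(-1/7))**4 = (1*(-1/5) + 5/7)**4 = (-1/5 + 5/7)**4 = (18/35)**4 = 104976/1500625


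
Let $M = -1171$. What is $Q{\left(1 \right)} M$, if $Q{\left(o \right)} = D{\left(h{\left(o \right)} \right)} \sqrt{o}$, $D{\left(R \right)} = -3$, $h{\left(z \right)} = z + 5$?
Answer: $3513$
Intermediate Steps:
$h{\left(z \right)} = 5 + z$
$Q{\left(o \right)} = - 3 \sqrt{o}$
$Q{\left(1 \right)} M = - 3 \sqrt{1} \left(-1171\right) = \left(-3\right) 1 \left(-1171\right) = \left(-3\right) \left(-1171\right) = 3513$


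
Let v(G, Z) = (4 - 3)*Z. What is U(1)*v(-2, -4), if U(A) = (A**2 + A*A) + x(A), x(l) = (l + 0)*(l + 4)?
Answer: -28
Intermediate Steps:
v(G, Z) = Z (v(G, Z) = 1*Z = Z)
x(l) = l*(4 + l)
U(A) = 2*A**2 + A*(4 + A) (U(A) = (A**2 + A*A) + A*(4 + A) = (A**2 + A**2) + A*(4 + A) = 2*A**2 + A*(4 + A))
U(1)*v(-2, -4) = (1*(4 + 3*1))*(-4) = (1*(4 + 3))*(-4) = (1*7)*(-4) = 7*(-4) = -28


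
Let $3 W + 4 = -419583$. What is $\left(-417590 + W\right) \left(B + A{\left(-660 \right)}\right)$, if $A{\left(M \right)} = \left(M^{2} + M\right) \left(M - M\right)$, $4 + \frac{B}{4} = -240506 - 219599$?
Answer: $\frac{3077866027652}{3} \approx 1.026 \cdot 10^{12}$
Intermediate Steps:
$W = - \frac{419587}{3}$ ($W = - \frac{4}{3} + \frac{1}{3} \left(-419583\right) = - \frac{4}{3} - 139861 = - \frac{419587}{3} \approx -1.3986 \cdot 10^{5}$)
$B = -1840436$ ($B = -16 + 4 \left(-240506 - 219599\right) = -16 + 4 \left(-460105\right) = -16 - 1840420 = -1840436$)
$A{\left(M \right)} = 0$ ($A{\left(M \right)} = \left(M + M^{2}\right) 0 = 0$)
$\left(-417590 + W\right) \left(B + A{\left(-660 \right)}\right) = \left(-417590 - \frac{419587}{3}\right) \left(-1840436 + 0\right) = \left(- \frac{1672357}{3}\right) \left(-1840436\right) = \frac{3077866027652}{3}$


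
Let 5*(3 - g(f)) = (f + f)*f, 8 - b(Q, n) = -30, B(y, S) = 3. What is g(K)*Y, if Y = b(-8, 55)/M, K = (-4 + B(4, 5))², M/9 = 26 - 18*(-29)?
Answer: 247/12330 ≈ 0.020032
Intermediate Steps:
b(Q, n) = 38 (b(Q, n) = 8 - 1*(-30) = 8 + 30 = 38)
M = 4932 (M = 9*(26 - 18*(-29)) = 9*(26 + 522) = 9*548 = 4932)
K = 1 (K = (-4 + 3)² = (-1)² = 1)
g(f) = 3 - 2*f²/5 (g(f) = 3 - (f + f)*f/5 = 3 - 2*f*f/5 = 3 - 2*f²/5)
Y = 19/2466 (Y = 38/4932 = 38*(1/4932) = 19/2466 ≈ 0.0077048)
g(K)*Y = (3 - ⅖*1²)*(19/2466) = (3 - ⅖*1)*(19/2466) = (3 - ⅖)*(19/2466) = (13/5)*(19/2466) = 247/12330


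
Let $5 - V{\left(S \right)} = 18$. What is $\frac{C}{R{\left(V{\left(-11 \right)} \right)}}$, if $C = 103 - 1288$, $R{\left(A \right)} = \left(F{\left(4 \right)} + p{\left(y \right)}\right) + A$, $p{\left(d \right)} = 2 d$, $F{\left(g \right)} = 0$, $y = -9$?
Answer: $\frac{1185}{31} \approx 38.226$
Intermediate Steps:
$V{\left(S \right)} = -13$ ($V{\left(S \right)} = 5 - 18 = -13$)
$R{\left(A \right)} = -18 + A$ ($R{\left(A \right)} = \left(0 + 2 \left(-9\right)\right) + A = \left(0 - 18\right) + A = -18 + A$)
$C = -1185$ ($C = 103 - 1288 = -1185$)
$\frac{C}{R{\left(V{\left(-11 \right)} \right)}} = - \frac{1185}{-18 - 13} = - \frac{1185}{-31} = \left(-1185\right) \left(- \frac{1}{31}\right) = \frac{1185}{31}$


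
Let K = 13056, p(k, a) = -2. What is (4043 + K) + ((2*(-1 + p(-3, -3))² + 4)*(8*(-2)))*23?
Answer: 9003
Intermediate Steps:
(4043 + K) + ((2*(-1 + p(-3, -3))² + 4)*(8*(-2)))*23 = (4043 + 13056) + ((2*(-1 - 2)² + 4)*(8*(-2)))*23 = 17099 + ((2*(-3)² + 4)*(-16))*23 = 17099 + ((2*9 + 4)*(-16))*23 = 17099 + ((18 + 4)*(-16))*23 = 17099 + (22*(-16))*23 = 17099 - 352*23 = 17099 - 8096 = 9003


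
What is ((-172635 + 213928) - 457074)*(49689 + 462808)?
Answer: -213086515157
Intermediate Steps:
((-172635 + 213928) - 457074)*(49689 + 462808) = (41293 - 457074)*512497 = -415781*512497 = -213086515157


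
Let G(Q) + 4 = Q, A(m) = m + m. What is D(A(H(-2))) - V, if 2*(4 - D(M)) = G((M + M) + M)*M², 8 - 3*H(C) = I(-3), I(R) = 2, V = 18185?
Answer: -18245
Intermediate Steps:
H(C) = 2 (H(C) = 8/3 - ⅓*2 = 8/3 - ⅔ = 2)
A(m) = 2*m
G(Q) = -4 + Q
D(M) = 4 - M²*(-4 + 3*M)/2 (D(M) = 4 - (-4 + ((M + M) + M))*M²/2 = 4 - (-4 + (2*M + M))*M²/2 = 4 - (-4 + 3*M)*M²/2 = 4 - M²*(-4 + 3*M)/2)
D(A(H(-2))) - V = (4 + (2*2)²*(4 - 6*2)/2) - 1*18185 = (4 + (½)*4²*(4 - 3*4)) - 18185 = (4 + (½)*16*(4 - 12)) - 18185 = (4 + (½)*16*(-8)) - 18185 = (4 - 64) - 18185 = -60 - 18185 = -18245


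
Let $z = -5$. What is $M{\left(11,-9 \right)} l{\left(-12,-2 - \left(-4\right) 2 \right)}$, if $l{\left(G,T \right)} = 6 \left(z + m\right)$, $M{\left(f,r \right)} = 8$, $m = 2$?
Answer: $-144$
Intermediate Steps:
$l{\left(G,T \right)} = -18$ ($l{\left(G,T \right)} = 6 \left(-5 + 2\right) = 6 \left(-3\right) = -18$)
$M{\left(11,-9 \right)} l{\left(-12,-2 - \left(-4\right) 2 \right)} = 8 \left(-18\right) = -144$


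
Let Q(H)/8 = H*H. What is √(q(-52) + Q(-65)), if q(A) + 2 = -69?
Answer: √33729 ≈ 183.65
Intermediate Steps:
q(A) = -71 (q(A) = -2 - 69 = -71)
Q(H) = 8*H² (Q(H) = 8*(H*H) = 8*H²)
√(q(-52) + Q(-65)) = √(-71 + 8*(-65)²) = √(-71 + 8*4225) = √(-71 + 33800) = √33729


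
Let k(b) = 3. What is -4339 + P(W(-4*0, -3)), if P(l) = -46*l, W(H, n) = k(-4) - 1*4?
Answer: -4293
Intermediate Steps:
W(H, n) = -1 (W(H, n) = 3 - 1*4 = 3 - 4 = -1)
-4339 + P(W(-4*0, -3)) = -4339 - 46*(-1) = -4339 + 46 = -4293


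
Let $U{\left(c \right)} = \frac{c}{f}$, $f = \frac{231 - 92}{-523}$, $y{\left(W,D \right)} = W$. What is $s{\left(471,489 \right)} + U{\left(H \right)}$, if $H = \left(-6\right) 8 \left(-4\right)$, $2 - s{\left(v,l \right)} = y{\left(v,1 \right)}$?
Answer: $- \frac{165607}{139} \approx -1191.4$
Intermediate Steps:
$s{\left(v,l \right)} = 2 - v$
$f = - \frac{139}{523}$ ($f = 139 \left(- \frac{1}{523}\right) = - \frac{139}{523} \approx -0.26577$)
$H = 192$ ($H = \left(-48\right) \left(-4\right) = 192$)
$U{\left(c \right)} = - \frac{523 c}{139}$ ($U{\left(c \right)} = \frac{c}{- \frac{139}{523}} = c \left(- \frac{523}{139}\right) = - \frac{523 c}{139}$)
$s{\left(471,489 \right)} + U{\left(H \right)} = \left(2 - 471\right) - \frac{100416}{139} = -469 - \frac{100416}{139} = - \frac{165607}{139}$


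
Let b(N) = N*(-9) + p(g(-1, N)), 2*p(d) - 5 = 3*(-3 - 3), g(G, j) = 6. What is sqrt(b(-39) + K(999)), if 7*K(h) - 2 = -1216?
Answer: sqrt(33530)/14 ≈ 13.079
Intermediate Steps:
K(h) = -1214/7 (K(h) = 2/7 + (1/7)*(-1216) = 2/7 - 1216/7 = -1214/7)
p(d) = -13/2 (p(d) = 5/2 + (3*(-3 - 3))/2 = 5/2 + (3*(-6))/2 = 5/2 + (1/2)*(-18) = 5/2 - 9 = -13/2)
b(N) = -13/2 - 9*N (b(N) = N*(-9) - 13/2 = -9*N - 13/2 = -13/2 - 9*N)
sqrt(b(-39) + K(999)) = sqrt((-13/2 - 9*(-39)) - 1214/7) = sqrt((-13/2 + 351) - 1214/7) = sqrt(689/2 - 1214/7) = sqrt(2395/14) = sqrt(33530)/14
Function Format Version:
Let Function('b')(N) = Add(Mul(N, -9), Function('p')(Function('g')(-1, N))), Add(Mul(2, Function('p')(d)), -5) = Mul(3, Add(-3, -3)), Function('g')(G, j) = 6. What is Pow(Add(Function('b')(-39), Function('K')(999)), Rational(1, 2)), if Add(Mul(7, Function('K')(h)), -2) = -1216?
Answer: Mul(Rational(1, 14), Pow(33530, Rational(1, 2))) ≈ 13.079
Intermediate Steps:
Function('K')(h) = Rational(-1214, 7) (Function('K')(h) = Add(Rational(2, 7), Mul(Rational(1, 7), -1216)) = Add(Rational(2, 7), Rational(-1216, 7)) = Rational(-1214, 7))
Function('p')(d) = Rational(-13, 2) (Function('p')(d) = Add(Rational(5, 2), Mul(Rational(1, 2), Mul(3, Add(-3, -3)))) = Add(Rational(5, 2), Mul(Rational(1, 2), Mul(3, -6))) = Add(Rational(5, 2), Mul(Rational(1, 2), -18)) = Add(Rational(5, 2), -9) = Rational(-13, 2))
Function('b')(N) = Add(Rational(-13, 2), Mul(-9, N)) (Function('b')(N) = Add(Mul(N, -9), Rational(-13, 2)) = Add(Mul(-9, N), Rational(-13, 2)) = Add(Rational(-13, 2), Mul(-9, N)))
Pow(Add(Function('b')(-39), Function('K')(999)), Rational(1, 2)) = Pow(Add(Add(Rational(-13, 2), Mul(-9, -39)), Rational(-1214, 7)), Rational(1, 2)) = Pow(Add(Add(Rational(-13, 2), 351), Rational(-1214, 7)), Rational(1, 2)) = Pow(Add(Rational(689, 2), Rational(-1214, 7)), Rational(1, 2)) = Pow(Rational(2395, 14), Rational(1, 2)) = Mul(Rational(1, 14), Pow(33530, Rational(1, 2)))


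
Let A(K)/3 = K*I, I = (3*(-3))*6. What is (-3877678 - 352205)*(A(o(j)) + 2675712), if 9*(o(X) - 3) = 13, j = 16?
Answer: -11314903185936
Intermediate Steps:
o(X) = 40/9 (o(X) = 3 + (⅑)*13 = 3 + 13/9 = 40/9)
I = -54 (I = -9*6 = -54)
A(K) = -162*K (A(K) = 3*(K*(-54)) = 3*(-54*K) = -162*K)
(-3877678 - 352205)*(A(o(j)) + 2675712) = (-3877678 - 352205)*(-162*40/9 + 2675712) = -4229883*(-720 + 2675712) = -4229883*2674992 = -11314903185936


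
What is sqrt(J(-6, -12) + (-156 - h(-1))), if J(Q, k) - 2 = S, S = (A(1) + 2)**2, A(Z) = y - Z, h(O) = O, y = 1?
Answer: I*sqrt(149) ≈ 12.207*I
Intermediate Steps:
A(Z) = 1 - Z
S = 4 (S = ((1 - 1*1) + 2)**2 = ((1 - 1) + 2)**2 = (0 + 2)**2 = 2**2 = 4)
J(Q, k) = 6 (J(Q, k) = 2 + 4 = 6)
sqrt(J(-6, -12) + (-156 - h(-1))) = sqrt(6 + (-156 - 1*(-1))) = sqrt(6 + (-156 + 1)) = sqrt(6 - 155) = sqrt(-149) = I*sqrt(149)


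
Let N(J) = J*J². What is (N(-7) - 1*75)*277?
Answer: -115786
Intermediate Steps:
N(J) = J³
(N(-7) - 1*75)*277 = ((-7)³ - 1*75)*277 = (-343 - 75)*277 = -418*277 = -115786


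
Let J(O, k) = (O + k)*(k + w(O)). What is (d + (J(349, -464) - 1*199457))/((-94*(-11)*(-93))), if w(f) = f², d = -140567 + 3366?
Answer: 4763471/32054 ≈ 148.61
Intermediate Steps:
d = -137201
J(O, k) = (O + k)*(k + O²)
(d + (J(349, -464) - 1*199457))/((-94*(-11)*(-93))) = (-137201 + ((349³ + (-464)² + 349*(-464) - 464*349²) - 1*199457))/((-94*(-11)*(-93))) = (-137201 + ((42508549 + 215296 - 161936 - 464*121801) - 199457))/((1034*(-93))) = (-137201 + ((42508549 + 215296 - 161936 - 56515664) - 199457))/(-96162) = (-137201 + (-13953755 - 199457))*(-1/96162) = (-137201 - 14153212)*(-1/96162) = -14290413*(-1/96162) = 4763471/32054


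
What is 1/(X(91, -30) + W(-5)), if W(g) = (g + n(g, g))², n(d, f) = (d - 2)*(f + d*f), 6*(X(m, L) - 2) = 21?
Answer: 2/42061 ≈ 4.7550e-5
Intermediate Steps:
X(m, L) = 11/2 (X(m, L) = 2 + (⅙)*21 = 2 + 7/2 = 11/2)
n(d, f) = (-2 + d)*(f + d*f)
W(g) = (g + g*(-2 + g² - g))²
1/(X(91, -30) + W(-5)) = 1/(11/2 + (-5)²*(1 - 5 - 1*(-5)²)²) = 1/(11/2 + 25*(1 - 5 - 1*25)²) = 1/(11/2 + 25*(1 - 5 - 25)²) = 1/(11/2 + 25*(-29)²) = 1/(11/2 + 25*841) = 1/(11/2 + 21025) = 1/(42061/2) = 2/42061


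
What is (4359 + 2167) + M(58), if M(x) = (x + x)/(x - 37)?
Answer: 137162/21 ≈ 6531.5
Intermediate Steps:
M(x) = 2*x/(-37 + x) (M(x) = (2*x)/(-37 + x) = 2*x/(-37 + x))
(4359 + 2167) + M(58) = (4359 + 2167) + 2*58/(-37 + 58) = 6526 + 2*58/21 = 6526 + 2*58*(1/21) = 6526 + 116/21 = 137162/21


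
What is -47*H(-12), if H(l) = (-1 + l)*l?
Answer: -7332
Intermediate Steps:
H(l) = l*(-1 + l)
-47*H(-12) = -(-564)*(-1 - 12) = -(-564)*(-13) = -47*156 = -7332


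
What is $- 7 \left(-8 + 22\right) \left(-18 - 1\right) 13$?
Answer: $24206$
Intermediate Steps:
$- 7 \left(-8 + 22\right) \left(-18 - 1\right) 13 = - 7 \cdot 14 \left(-19\right) 13 = \left(-7\right) \left(-266\right) 13 = 1862 \cdot 13 = 24206$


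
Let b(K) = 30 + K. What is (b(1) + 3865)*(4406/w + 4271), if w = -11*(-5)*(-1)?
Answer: 898024104/55 ≈ 1.6328e+7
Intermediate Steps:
w = -55 (w = 55*(-1) = -55)
(b(1) + 3865)*(4406/w + 4271) = ((30 + 1) + 3865)*(4406/(-55) + 4271) = (31 + 3865)*(4406*(-1/55) + 4271) = 3896*(-4406/55 + 4271) = 3896*(230499/55) = 898024104/55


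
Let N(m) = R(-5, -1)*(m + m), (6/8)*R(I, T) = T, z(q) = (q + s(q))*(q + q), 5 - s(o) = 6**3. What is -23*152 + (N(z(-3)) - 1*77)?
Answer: -6997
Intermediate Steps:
s(o) = -211 (s(o) = 5 - 1*6**3 = 5 - 1*216 = 5 - 216 = -211)
z(q) = 2*q*(-211 + q) (z(q) = (q - 211)*(q + q) = (-211 + q)*(2*q) = 2*q*(-211 + q))
R(I, T) = 4*T/3
N(m) = -8*m/3 (N(m) = ((4/3)*(-1))*(m + m) = -8*m/3)
-23*152 + (N(z(-3)) - 1*77) = -23*152 + (-16*(-3)*(-211 - 3)/3 - 1*77) = -3496 + (-16*(-3)*(-214)/3 - 77) = -3496 + (-8/3*1284 - 77) = -3496 + (-3424 - 77) = -3496 - 3501 = -6997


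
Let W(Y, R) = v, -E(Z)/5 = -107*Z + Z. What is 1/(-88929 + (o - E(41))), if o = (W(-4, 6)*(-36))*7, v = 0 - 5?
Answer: -1/109399 ≈ -9.1408e-6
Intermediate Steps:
E(Z) = 530*Z (E(Z) = -5*(-107*Z + Z) = -(-530)*Z = 530*Z)
v = -5
W(Y, R) = -5
o = 1260 (o = -5*(-36)*7 = 180*7 = 1260)
1/(-88929 + (o - E(41))) = 1/(-88929 + (1260 - 530*41)) = 1/(-88929 + (1260 - 1*21730)) = 1/(-88929 + (1260 - 21730)) = 1/(-88929 - 20470) = 1/(-109399) = -1/109399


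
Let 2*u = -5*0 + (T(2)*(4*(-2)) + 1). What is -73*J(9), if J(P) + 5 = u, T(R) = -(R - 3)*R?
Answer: 1825/2 ≈ 912.50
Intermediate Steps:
T(R) = -R*(-3 + R) (T(R) = -(-3 + R)*R = -R*(-3 + R))
u = -15/2 (u = (-5*0 + ((2*(3 - 1*2))*(4*(-2)) + 1))/2 = (0 + ((2*(3 - 2))*(-8) + 1))/2 = (0 + ((2*1)*(-8) + 1))/2 = (0 + (2*(-8) + 1))/2 = (0 + (-16 + 1))/2 = (0 - 15)/2 = (½)*(-15) = -15/2 ≈ -7.5000)
J(P) = -25/2 (J(P) = -5 - 15/2 = -25/2)
-73*J(9) = -73*(-25/2) = 1825/2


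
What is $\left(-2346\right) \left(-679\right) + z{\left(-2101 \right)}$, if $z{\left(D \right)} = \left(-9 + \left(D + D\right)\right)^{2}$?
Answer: $19325455$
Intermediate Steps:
$z{\left(D \right)} = \left(-9 + 2 D\right)^{2}$
$\left(-2346\right) \left(-679\right) + z{\left(-2101 \right)} = \left(-2346\right) \left(-679\right) + \left(-9 + 2 \left(-2101\right)\right)^{2} = 1592934 + \left(-9 - 4202\right)^{2} = 1592934 + \left(-4211\right)^{2} = 1592934 + 17732521 = 19325455$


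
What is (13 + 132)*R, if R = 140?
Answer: 20300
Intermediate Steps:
(13 + 132)*R = (13 + 132)*140 = 145*140 = 20300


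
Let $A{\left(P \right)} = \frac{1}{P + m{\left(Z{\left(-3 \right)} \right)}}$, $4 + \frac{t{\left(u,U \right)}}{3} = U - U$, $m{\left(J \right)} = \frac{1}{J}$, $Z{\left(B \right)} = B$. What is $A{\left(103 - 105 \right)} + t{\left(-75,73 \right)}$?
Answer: $- \frac{87}{7} \approx -12.429$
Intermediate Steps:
$t{\left(u,U \right)} = -12$ ($t{\left(u,U \right)} = -12 + 3 \left(U - U\right) = -12 + 3 \cdot 0 = -12 + 0 = -12$)
$A{\left(P \right)} = \frac{1}{- \frac{1}{3} + P}$ ($A{\left(P \right)} = \frac{1}{P + \frac{1}{-3}} = \frac{1}{P - \frac{1}{3}} = \frac{1}{- \frac{1}{3} + P}$)
$A{\left(103 - 105 \right)} + t{\left(-75,73 \right)} = \frac{3}{-1 + 3 \left(103 - 105\right)} - 12 = \frac{3}{-1 + 3 \left(-2\right)} - 12 = \frac{3}{-1 - 6} - 12 = \frac{3}{-7} - 12 = 3 \left(- \frac{1}{7}\right) - 12 = - \frac{3}{7} - 12 = - \frac{87}{7}$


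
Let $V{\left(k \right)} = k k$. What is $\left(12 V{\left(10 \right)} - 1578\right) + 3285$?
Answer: $2907$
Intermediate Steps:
$V{\left(k \right)} = k^{2}$
$\left(12 V{\left(10 \right)} - 1578\right) + 3285 = \left(12 \cdot 10^{2} - 1578\right) + 3285 = \left(12 \cdot 100 - 1578\right) + 3285 = \left(1200 - 1578\right) + 3285 = -378 + 3285 = 2907$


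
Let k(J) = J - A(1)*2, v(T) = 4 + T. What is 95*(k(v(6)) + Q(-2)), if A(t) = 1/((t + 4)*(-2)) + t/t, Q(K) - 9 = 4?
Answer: 2014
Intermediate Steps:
Q(K) = 13 (Q(K) = 9 + 4 = 13)
A(t) = 1 - 1/(2*(4 + t)) (A(t) = -1/2/(4 + t) + 1 = -1/(2*(4 + t)) + 1 = 1 - 1/(2*(4 + t)))
k(J) = -9/5 + J (k(J) = J - (7/2 + 1)/(4 + 1)*2 = J - (9/2)/5*2 = J - (1/5)*(9/2)*2 = J - 9*2/10 = J - 1*9/5 = J - 9/5 = -9/5 + J)
95*(k(v(6)) + Q(-2)) = 95*((-9/5 + (4 + 6)) + 13) = 95*((-9/5 + 10) + 13) = 95*(41/5 + 13) = 95*(106/5) = 2014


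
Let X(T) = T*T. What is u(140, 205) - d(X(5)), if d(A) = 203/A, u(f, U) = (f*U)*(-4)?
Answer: -2870203/25 ≈ -1.1481e+5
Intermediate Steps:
u(f, U) = -4*U*f (u(f, U) = (U*f)*(-4) = -4*U*f)
X(T) = T²
u(140, 205) - d(X(5)) = -4*205*140 - 203/(5²) = -114800 - 203/25 = -2870203/25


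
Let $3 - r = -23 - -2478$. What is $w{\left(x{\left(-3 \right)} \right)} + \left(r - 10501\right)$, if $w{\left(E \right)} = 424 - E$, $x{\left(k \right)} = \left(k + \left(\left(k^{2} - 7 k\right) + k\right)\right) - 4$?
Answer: $-12549$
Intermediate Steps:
$x{\left(k \right)} = -4 + k^{2} - 5 k$ ($x{\left(k \right)} = \left(k + \left(k^{2} - 6 k\right)\right) - 4 = \left(k^{2} - 5 k\right) - 4 = -4 + k^{2} - 5 k$)
$r = -2452$ ($r = 3 - \left(-23 - -2478\right) = 3 - \left(-23 + 2478\right) = 3 - 2455 = -2452$)
$w{\left(x{\left(-3 \right)} \right)} + \left(r - 10501\right) = \left(424 - \left(-4 + \left(-3\right)^{2} - -15\right)\right) - 12953 = \left(424 - \left(-4 + 9 + 15\right)\right) - 12953 = \left(424 - 20\right) - 12953 = 404 - 12953 = -12549$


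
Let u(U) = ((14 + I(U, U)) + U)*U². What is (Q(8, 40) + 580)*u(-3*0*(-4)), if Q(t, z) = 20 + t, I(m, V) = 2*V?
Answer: 0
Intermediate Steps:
u(U) = U²*(14 + 3*U) (u(U) = ((14 + 2*U) + U)*U² = (14 + 3*U)*U² = U²*(14 + 3*U))
(Q(8, 40) + 580)*u(-3*0*(-4)) = ((20 + 8) + 580)*((-3*0*(-4))²*(14 + 3*(-3*0*(-4)))) = (28 + 580)*((0*(-4))²*(14 + 3*(0*(-4)))) = 608*(0²*(14 + 3*0)) = 608*(0*(14 + 0)) = 608*(0*14) = 608*0 = 0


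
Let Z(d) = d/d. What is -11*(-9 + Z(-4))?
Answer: 88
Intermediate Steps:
Z(d) = 1
-11*(-9 + Z(-4)) = -11*(-9 + 1) = -11*(-8) = 88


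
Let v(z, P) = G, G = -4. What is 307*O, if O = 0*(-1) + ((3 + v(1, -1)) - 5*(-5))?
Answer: 7368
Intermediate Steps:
v(z, P) = -4
O = 24 (O = 0*(-1) + ((3 - 4) - 5*(-5)) = 0 + (-1 + 25) = 0 + 24 = 24)
307*O = 307*24 = 7368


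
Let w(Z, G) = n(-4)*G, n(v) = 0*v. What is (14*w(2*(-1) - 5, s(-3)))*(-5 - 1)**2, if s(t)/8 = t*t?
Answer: 0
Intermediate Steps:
n(v) = 0
s(t) = 8*t**2 (s(t) = 8*(t*t) = 8*t**2)
w(Z, G) = 0 (w(Z, G) = 0*G = 0)
(14*w(2*(-1) - 5, s(-3)))*(-5 - 1)**2 = (14*0)*(-5 - 1)**2 = 0*(-6)**2 = 0*36 = 0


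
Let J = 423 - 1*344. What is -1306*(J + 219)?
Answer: -389188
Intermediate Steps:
J = 79 (J = 423 - 344 = 79)
-1306*(J + 219) = -1306*(79 + 219) = -1306*298 = -389188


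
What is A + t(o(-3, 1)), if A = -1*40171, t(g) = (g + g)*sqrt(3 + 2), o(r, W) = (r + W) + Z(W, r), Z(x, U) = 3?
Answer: -40171 + 2*sqrt(5) ≈ -40167.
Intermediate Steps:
o(r, W) = 3 + W + r (o(r, W) = (r + W) + 3 = (W + r) + 3 = 3 + W + r)
t(g) = 2*g*sqrt(5) (t(g) = (2*g)*sqrt(5) = 2*g*sqrt(5))
A = -40171
A + t(o(-3, 1)) = -40171 + 2*(3 + 1 - 3)*sqrt(5) = -40171 + 2*1*sqrt(5) = -40171 + 2*sqrt(5)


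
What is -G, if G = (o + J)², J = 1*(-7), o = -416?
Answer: -178929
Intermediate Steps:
J = -7
G = 178929 (G = (-416 - 7)² = (-423)² = 178929)
-G = -1*178929 = -178929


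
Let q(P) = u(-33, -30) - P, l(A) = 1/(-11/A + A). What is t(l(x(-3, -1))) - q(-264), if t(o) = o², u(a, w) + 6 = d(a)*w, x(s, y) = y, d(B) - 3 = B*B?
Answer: 3250201/100 ≈ 32502.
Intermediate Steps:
d(B) = 3 + B² (d(B) = 3 + B*B = 3 + B²)
l(A) = 1/(A - 11/A)
u(a, w) = -6 + w*(3 + a²) (u(a, w) = -6 + (3 + a²)*w = -6 + w*(3 + a²))
q(P) = -32766 - P (q(P) = (-6 - 30*(3 + (-33)²)) - P = (-6 - 30*(3 + 1089)) - P = (-6 - 30*1092) - P = (-6 - 32760) - P = -32766 - P)
t(l(x(-3, -1))) - q(-264) = (-1/(-11 + (-1)²))² - (-32766 - 1*(-264)) = (-1/(-11 + 1))² - (-32766 + 264) = (-1/(-10))² - 1*(-32502) = (-1*(-⅒))² + 32502 = (⅒)² + 32502 = 1/100 + 32502 = 3250201/100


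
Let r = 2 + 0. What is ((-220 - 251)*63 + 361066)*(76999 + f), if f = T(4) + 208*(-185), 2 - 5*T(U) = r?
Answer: 12764926967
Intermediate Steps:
r = 2
T(U) = 0 (T(U) = ⅖ - ⅕*2 = ⅖ - ⅖ = 0)
f = -38480 (f = 0 + 208*(-185) = 0 - 38480 = -38480)
((-220 - 251)*63 + 361066)*(76999 + f) = ((-220 - 251)*63 + 361066)*(76999 - 38480) = (-471*63 + 361066)*38519 = (-29673 + 361066)*38519 = 331393*38519 = 12764926967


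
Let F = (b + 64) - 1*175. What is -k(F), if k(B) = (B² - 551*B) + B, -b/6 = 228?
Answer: -3000891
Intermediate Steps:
b = -1368 (b = -6*228 = -1368)
F = -1479 (F = (-1368 + 64) - 1*175 = -1304 - 175 = -1479)
k(B) = B² - 550*B
-k(F) = -(-1479)*(-550 - 1479) = -(-1479)*(-2029) = -1*3000891 = -3000891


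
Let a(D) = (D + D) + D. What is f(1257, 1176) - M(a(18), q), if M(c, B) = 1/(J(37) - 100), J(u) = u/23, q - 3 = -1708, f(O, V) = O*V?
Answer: 3345239039/2263 ≈ 1.4782e+6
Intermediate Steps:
q = -1705 (q = 3 - 1708 = -1705)
a(D) = 3*D (a(D) = 2*D + D = 3*D)
J(u) = u/23 (J(u) = u*(1/23) = u/23)
M(c, B) = -23/2263 (M(c, B) = 1/((1/23)*37 - 100) = 1/(37/23 - 100) = 1/(-2263/23) = -23/2263)
f(1257, 1176) - M(a(18), q) = 1257*1176 - 1*(-23/2263) = 1478232 + 23/2263 = 3345239039/2263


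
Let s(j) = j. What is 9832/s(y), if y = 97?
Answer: 9832/97 ≈ 101.36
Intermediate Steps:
9832/s(y) = 9832/97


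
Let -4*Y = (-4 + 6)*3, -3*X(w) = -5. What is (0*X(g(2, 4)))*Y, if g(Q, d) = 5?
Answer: 0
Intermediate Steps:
X(w) = 5/3 (X(w) = -⅓*(-5) = 5/3)
Y = -3/2 (Y = -(-4 + 6)*3/4 = -3/2 ≈ -1.5000)
(0*X(g(2, 4)))*Y = (0*(5/3))*(-3/2) = 0*(-3/2) = 0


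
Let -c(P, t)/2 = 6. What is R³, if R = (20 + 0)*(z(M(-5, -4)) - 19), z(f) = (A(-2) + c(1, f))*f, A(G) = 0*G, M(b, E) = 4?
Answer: -2406104000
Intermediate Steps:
c(P, t) = -12 (c(P, t) = -2*6 = -12)
A(G) = 0
z(f) = -12*f (z(f) = (0 - 12)*f = -12*f)
R = -1340 (R = (20 + 0)*(-12*4 - 19) = 20*(-48 - 19) = 20*(-67) = -1340)
R³ = (-1340)³ = -2406104000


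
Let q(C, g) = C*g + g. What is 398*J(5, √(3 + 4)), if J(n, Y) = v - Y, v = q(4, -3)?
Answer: -5970 - 398*√7 ≈ -7023.0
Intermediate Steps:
q(C, g) = g + C*g
v = -15 (v = -3*(1 + 4) = -3*5 = -15)
J(n, Y) = -15 - Y
398*J(5, √(3 + 4)) = 398*(-15 - √(3 + 4)) = 398*(-15 - √7) = -5970 - 398*√7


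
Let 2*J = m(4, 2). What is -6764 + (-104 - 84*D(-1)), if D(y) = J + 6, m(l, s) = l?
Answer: -7540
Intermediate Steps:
J = 2 (J = (½)*4 = 2)
D(y) = 8 (D(y) = 2 + 6 = 8)
-6764 + (-104 - 84*D(-1)) = -6764 + (-104 - 84*8) = -6764 + (-104 - 672) = -6764 - 776 = -7540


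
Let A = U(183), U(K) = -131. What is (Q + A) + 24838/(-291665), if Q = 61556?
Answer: 1628681617/26515 ≈ 61425.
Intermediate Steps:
A = -131
(Q + A) + 24838/(-291665) = (61556 - 131) + 24838/(-291665) = 61425 + 24838*(-1/291665) = 61425 - 2258/26515 = 1628681617/26515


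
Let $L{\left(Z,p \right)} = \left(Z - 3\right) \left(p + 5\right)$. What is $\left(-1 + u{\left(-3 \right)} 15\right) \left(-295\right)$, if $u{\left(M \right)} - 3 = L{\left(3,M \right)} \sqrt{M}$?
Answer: $-12980$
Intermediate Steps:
$L{\left(Z,p \right)} = \left(-3 + Z\right) \left(5 + p\right)$
$u{\left(M \right)} = 3$ ($u{\left(M \right)} = 3 + \left(-15 - 3 M + 5 \cdot 3 + 3 M\right) \sqrt{M} = 3 + \left(-15 - 3 M + 15 + 3 M\right) \sqrt{M} = 3 + 0 \sqrt{M} = 3 + 0 = 3$)
$\left(-1 + u{\left(-3 \right)} 15\right) \left(-295\right) = \left(-1 + 3 \cdot 15\right) \left(-295\right) = \left(-1 + 45\right) \left(-295\right) = 44 \left(-295\right) = -12980$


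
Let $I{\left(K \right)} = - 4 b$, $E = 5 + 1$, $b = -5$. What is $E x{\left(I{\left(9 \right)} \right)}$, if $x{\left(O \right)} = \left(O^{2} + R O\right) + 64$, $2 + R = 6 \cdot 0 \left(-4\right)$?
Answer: $2544$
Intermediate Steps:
$E = 6$
$I{\left(K \right)} = 20$ ($I{\left(K \right)} = \left(-4\right) \left(-5\right) = 20$)
$R = -2$ ($R = -2 + 6 \cdot 0 \left(-4\right) = -2 + 0 \left(-4\right) = -2 + 0 = -2$)
$x{\left(O \right)} = 64 + O^{2} - 2 O$ ($x{\left(O \right)} = \left(O^{2} - 2 O\right) + 64 = 64 + O^{2} - 2 O$)
$E x{\left(I{\left(9 \right)} \right)} = 6 \left(64 + 20^{2} - 40\right) = 6 \left(64 + 400 - 40\right) = 6 \cdot 424 = 2544$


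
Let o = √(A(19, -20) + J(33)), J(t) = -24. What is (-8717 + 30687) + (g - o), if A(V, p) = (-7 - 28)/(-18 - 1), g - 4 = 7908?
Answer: 29882 - I*√7999/19 ≈ 29882.0 - 4.7072*I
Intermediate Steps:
g = 7912 (g = 4 + 7908 = 7912)
A(V, p) = 35/19 (A(V, p) = -35/(-19) = -35*(-1/19) = 35/19)
o = I*√7999/19 (o = √(35/19 - 24) = √(-421/19) = I*√7999/19 ≈ 4.7072*I)
(-8717 + 30687) + (g - o) = (-8717 + 30687) + (7912 - I*√7999/19) = 21970 + (7912 - I*√7999/19) = 29882 - I*√7999/19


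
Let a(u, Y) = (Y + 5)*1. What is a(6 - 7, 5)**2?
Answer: 100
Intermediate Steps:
a(u, Y) = 5 + Y (a(u, Y) = (5 + Y)*1 = 5 + Y)
a(6 - 7, 5)**2 = (5 + 5)**2 = 10**2 = 100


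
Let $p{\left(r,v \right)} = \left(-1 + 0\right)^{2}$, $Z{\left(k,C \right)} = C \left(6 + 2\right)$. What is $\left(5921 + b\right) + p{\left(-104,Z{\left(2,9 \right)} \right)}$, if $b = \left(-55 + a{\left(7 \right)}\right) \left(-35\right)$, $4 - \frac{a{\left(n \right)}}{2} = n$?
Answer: $8057$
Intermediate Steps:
$a{\left(n \right)} = 8 - 2 n$
$Z{\left(k,C \right)} = 8 C$ ($Z{\left(k,C \right)} = C 8 = 8 C$)
$p{\left(r,v \right)} = 1$ ($p{\left(r,v \right)} = \left(-1\right)^{2} = 1$)
$b = 2135$ ($b = \left(-55 + \left(8 - 14\right)\right) \left(-35\right) = \left(-55 - 6\right) \left(-35\right) = \left(-61\right) \left(-35\right) = 2135$)
$\left(5921 + b\right) + p{\left(-104,Z{\left(2,9 \right)} \right)} = \left(5921 + 2135\right) + 1 = 8056 + 1 = 8057$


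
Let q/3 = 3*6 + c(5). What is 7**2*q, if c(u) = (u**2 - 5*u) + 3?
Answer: 3087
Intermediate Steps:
c(u) = 3 + u**2 - 5*u
q = 63 (q = 3*(3*6 + (3 + 5**2 - 5*5)) = 3*(18 + (3 + 25 - 25)) = 3*(18 + 3) = 3*21 = 63)
7**2*q = 7**2*63 = 49*63 = 3087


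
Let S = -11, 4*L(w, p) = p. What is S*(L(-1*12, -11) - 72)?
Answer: 3289/4 ≈ 822.25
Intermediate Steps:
L(w, p) = p/4
S*(L(-1*12, -11) - 72) = -11*((¼)*(-11) - 72) = -11*(-11/4 - 72) = -11*(-299/4) = 3289/4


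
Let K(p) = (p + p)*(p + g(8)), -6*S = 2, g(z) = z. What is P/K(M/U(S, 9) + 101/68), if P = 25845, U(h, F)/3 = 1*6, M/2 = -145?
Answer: 968008968/7259261 ≈ 133.35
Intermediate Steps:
M = -290 (M = 2*(-145) = -290)
S = -⅓ (S = -⅙*2 = -⅓ ≈ -0.33333)
U(h, F) = 18 (U(h, F) = 3*(1*6) = 3*6 = 18)
K(p) = 2*p*(8 + p) (K(p) = (p + p)*(p + 8) = (2*p)*(8 + p) = 2*p*(8 + p))
P/K(M/U(S, 9) + 101/68) = 25845/((2*(-290/18 + 101/68)*(8 + (-290/18 + 101/68)))) = 25845/((2*(-290*1/18 + 101*(1/68))*(8 + (-290*1/18 + 101*(1/68))))) = 25845/((2*(-145/9 + 101/68)*(8 + (-145/9 + 101/68)))) = 25845/((2*(-8951/612)*(8 - 8951/612))) = 25845/((2*(-8951/612)*(-4055/612))) = 25845/(36296305/187272) = 25845*(187272/36296305) = 968008968/7259261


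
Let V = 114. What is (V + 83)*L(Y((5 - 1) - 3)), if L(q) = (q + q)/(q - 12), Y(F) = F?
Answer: -394/11 ≈ -35.818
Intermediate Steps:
L(q) = 2*q/(-12 + q) (L(q) = (2*q)/(-12 + q) = 2*q/(-12 + q))
(V + 83)*L(Y((5 - 1) - 3)) = (114 + 83)*(2*((5 - 1) - 3)/(-12 + ((5 - 1) - 3))) = 197*(2*(4 - 3)/(-12 + (4 - 3))) = 197*(2*1/(-12 + 1)) = 197*(2*1/(-11)) = 197*(2*1*(-1/11)) = 197*(-2/11) = -394/11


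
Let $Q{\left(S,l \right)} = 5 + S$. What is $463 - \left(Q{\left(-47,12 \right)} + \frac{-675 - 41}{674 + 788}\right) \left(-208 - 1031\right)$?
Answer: $- \frac{38144887}{731} \approx -52182.0$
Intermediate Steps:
$463 - \left(Q{\left(-47,12 \right)} + \frac{-675 - 41}{674 + 788}\right) \left(-208 - 1031\right) = 463 - \left(\left(5 - 47\right) + \frac{-675 - 41}{674 + 788}\right) \left(-208 - 1031\right) = 463 - \left(-42 - \frac{716}{1462}\right) \left(-1239\right) = 463 - \left(-42 - \frac{358}{731}\right) \left(-1239\right) = 463 - \left(- \frac{31060}{731}\right) \left(-1239\right) = 463 - \frac{38483340}{731} = - \frac{38144887}{731}$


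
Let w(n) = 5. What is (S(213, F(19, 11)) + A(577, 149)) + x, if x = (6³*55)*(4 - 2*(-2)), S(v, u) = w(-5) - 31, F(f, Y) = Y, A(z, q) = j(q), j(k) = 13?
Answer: 95027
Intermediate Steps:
A(z, q) = 13
S(v, u) = -26 (S(v, u) = 5 - 31 = -26)
x = 95040 (x = (216*55)*(4 + 4) = 11880*8 = 95040)
(S(213, F(19, 11)) + A(577, 149)) + x = (-26 + 13) + 95040 = -13 + 95040 = 95027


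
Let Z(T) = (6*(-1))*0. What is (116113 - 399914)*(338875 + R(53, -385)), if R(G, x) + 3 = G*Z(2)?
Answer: -96172212472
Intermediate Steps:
Z(T) = 0 (Z(T) = -6*0 = 0)
R(G, x) = -3 (R(G, x) = -3 + G*0 = -3 + 0 = -3)
(116113 - 399914)*(338875 + R(53, -385)) = (116113 - 399914)*(338875 - 3) = -283801*338872 = -96172212472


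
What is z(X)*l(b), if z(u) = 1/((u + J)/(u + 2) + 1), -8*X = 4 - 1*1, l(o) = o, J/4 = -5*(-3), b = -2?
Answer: -13/245 ≈ -0.053061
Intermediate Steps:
J = 60 (J = 4*(-5*(-3)) = 4*15 = 60)
X = -3/8 (X = -(4 - 1*1)/8 = -(4 - 1)/8 = -⅛*3 = -3/8 ≈ -0.37500)
z(u) = 1/(1 + (60 + u)/(2 + u)) (z(u) = 1/((u + 60)/(u + 2) + 1) = 1/((60 + u)/(2 + u) + 1) = 1/(1 + (60 + u)/(2 + u)))
z(X)*l(b) = ((2 - 3/8)/(2*(31 - 3/8)))*(-2) = ((½)*(13/8)/(245/8))*(-2) = ((½)*(8/245)*(13/8))*(-2) = (13/490)*(-2) = -13/245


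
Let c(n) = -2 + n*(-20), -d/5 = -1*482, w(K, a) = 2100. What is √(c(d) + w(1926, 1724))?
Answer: I*√46102 ≈ 214.71*I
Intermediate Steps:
d = 2410 (d = -(-5)*482 = -5*(-482) = 2410)
c(n) = -2 - 20*n
√(c(d) + w(1926, 1724)) = √((-2 - 20*2410) + 2100) = √((-2 - 48200) + 2100) = √(-48202 + 2100) = √(-46102) = I*√46102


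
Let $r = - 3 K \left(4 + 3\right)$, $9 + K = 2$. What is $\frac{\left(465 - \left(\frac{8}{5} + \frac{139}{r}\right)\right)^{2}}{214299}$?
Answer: $\frac{115534729216}{115769677275} \approx 0.99797$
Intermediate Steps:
$K = -7$ ($K = -9 + 2 = -7$)
$r = 147$ ($r = \left(-3\right) \left(-7\right) \left(4 + 3\right) = 21 \cdot 7 = 147$)
$\frac{\left(465 - \left(\frac{8}{5} + \frac{139}{r}\right)\right)^{2}}{214299} = \frac{\left(465 - \left(\frac{8}{5} + \frac{139}{147}\right)\right)^{2}}{214299} = \left(465 - \frac{1871}{735}\right)^{2} \cdot \frac{1}{214299} = \left(\frac{339904}{735}\right)^{2} \cdot \frac{1}{214299} = \frac{115534729216}{540225} \cdot \frac{1}{214299} = \frac{115534729216}{115769677275}$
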